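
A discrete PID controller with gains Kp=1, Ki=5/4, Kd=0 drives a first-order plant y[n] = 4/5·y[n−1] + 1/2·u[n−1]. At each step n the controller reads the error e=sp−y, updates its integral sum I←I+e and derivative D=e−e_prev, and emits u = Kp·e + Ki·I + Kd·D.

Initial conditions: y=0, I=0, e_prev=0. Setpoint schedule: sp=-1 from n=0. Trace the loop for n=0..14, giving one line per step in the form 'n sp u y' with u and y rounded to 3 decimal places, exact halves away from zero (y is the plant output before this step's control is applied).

(exact arithmetic carried between steps; '≈' marks a value shown rounded to 6 d.p. or computed from one; I and e_prev carry over from the previous line; the table rounds u and y to 3 d.p., halves away from zero)
n=0: y=0, sp=-1, e=sp−y=-1; I=-1, D=e−e_prev=-1; u=1·(-1)+5/4·(-1)+0·(-1)=-2.25; next y=4/5·0+1/2·(-2.25)=-1.125
n=1: y=-1.125, sp=-1, e=sp−y=0.125; I=-0.875, D=e−e_prev=1.125; u=1·0.125+5/4·(-0.875)+0·1.125=-0.96875; next y=4/5·(-1.125)+1/2·(-0.96875)=-1.384375
n=2: y=-1.384375, sp=-1, e=sp−y=0.384375; I=-0.490625, D=e−e_prev=0.259375; u=1·0.384375+5/4·(-0.490625)+0·0.259375≈-0.228906; next y=4/5·(-1.384375)+1/2·(-0.228906)≈-1.221953
n=3: y≈-1.221953, sp=-1, e=sp−y≈0.221953; I≈-0.268672, D=e−e_prev≈-0.162422; u=1·0.221953+5/4·(-0.268672)+0·(-0.162422)≈-0.113887; next y=4/5·(-1.221953)+1/2·(-0.113887)≈-1.034506
n=4: y≈-1.034506, sp=-1, e=sp−y≈0.034506; I≈-0.234166, D=e−e_prev≈-0.187447; u=1·0.034506+5/4·(-0.234166)+0·(-0.187447)≈-0.258202; next y=4/5·(-1.034506)+1/2·(-0.258202)≈-0.956706
n=5: y≈-0.956706, sp=-1, e=sp−y≈-0.043294; I≈-0.277460, D=e−e_prev≈-0.077800; u=1·(-0.043294)+5/4·(-0.277460)+0·(-0.077800)≈-0.390120; next y=4/5·(-0.956706)+1/2·(-0.390120)≈-0.960424
n=6: y≈-0.960424, sp=-1, e=sp−y≈-0.039576; I≈-0.317036, D=e−e_prev≈0.003719; u=1·(-0.039576)+5/4·(-0.317036)+0·0.003719≈-0.435871; next y=4/5·(-0.960424)+1/2·(-0.435871)≈-0.986275
n=7: y≈-0.986275, sp=-1, e=sp−y≈-0.013725; I≈-0.330761, D=e−e_prev≈0.025850; u=1·(-0.013725)+5/4·(-0.330761)+0·0.025850≈-0.427177; next y=4/5·(-0.986275)+1/2·(-0.427177)≈-1.002608
n=8: y≈-1.002608, sp=-1, e=sp−y≈0.002608; I≈-0.328153, D=e−e_prev≈0.016333; u=1·0.002608+5/4·(-0.328153)+0·0.016333≈-0.407583; next y=4/5·(-1.002608)+1/2·(-0.407583)≈-1.005878
n=9: y≈-1.005878, sp=-1, e=sp−y≈0.005878; I≈-0.322275, D=e−e_prev≈0.003270; u=1·0.005878+5/4·(-0.322275)+0·0.003270≈-0.396966; next y=4/5·(-1.005878)+1/2·(-0.396966)≈-1.003185
n=10: y≈-1.003185, sp=-1, e=sp−y≈0.003185; I≈-0.319090, D=e−e_prev≈-0.002693; u=1·0.003185+5/4·(-0.319090)+0·(-0.002693)≈-0.395677; next y=4/5·(-1.003185)+1/2·(-0.395677)≈-1.000387
n=11: y≈-1.000387, sp=-1, e=sp−y≈0.000387; I≈-0.318703, D=e−e_prev≈-0.002799; u=1·0.000387+5/4·(-0.318703)+0·(-0.002799)≈-0.397992; next y=4/5·(-1.000387)+1/2·(-0.397992)≈-0.999305
n=12: y≈-0.999305, sp=-1, e=sp−y≈-0.000695; I≈-0.319398, D=e−e_prev≈-0.001081; u=1·(-0.000695)+5/4·(-0.319398)+0·(-0.001081)≈-0.399942; next y=4/5·(-0.999305)+1/2·(-0.399942)≈-0.999415
n=13: y≈-0.999415, sp=-1, e=sp−y≈-0.000585; I≈-0.319983, D=e−e_prev≈0.000110; u=1·(-0.000585)+5/4·(-0.319983)+0·0.000110≈-0.400563; next y=4/5·(-0.999415)+1/2·(-0.400563)≈-0.999814
n=14: y≈-0.999814, sp=-1, e=sp−y≈-0.000186; I≈-0.320169, D=e−e_prev≈0.000398; u=1·(-0.000186)+5/4·(-0.320169)+0·0.000398≈-0.400398; next y=4/5·(-0.999814)+1/2·(-0.400398)≈-1.000050

0 -1 -2.250 0.000
1 -1 -0.969 -1.125
2 -1 -0.229 -1.384
3 -1 -0.114 -1.222
4 -1 -0.258 -1.035
5 -1 -0.390 -0.957
6 -1 -0.436 -0.960
7 -1 -0.427 -0.986
8 -1 -0.408 -1.003
9 -1 -0.397 -1.006
10 -1 -0.396 -1.003
11 -1 -0.398 -1.000
12 -1 -0.400 -0.999
13 -1 -0.401 -0.999
14 -1 -0.400 -1.000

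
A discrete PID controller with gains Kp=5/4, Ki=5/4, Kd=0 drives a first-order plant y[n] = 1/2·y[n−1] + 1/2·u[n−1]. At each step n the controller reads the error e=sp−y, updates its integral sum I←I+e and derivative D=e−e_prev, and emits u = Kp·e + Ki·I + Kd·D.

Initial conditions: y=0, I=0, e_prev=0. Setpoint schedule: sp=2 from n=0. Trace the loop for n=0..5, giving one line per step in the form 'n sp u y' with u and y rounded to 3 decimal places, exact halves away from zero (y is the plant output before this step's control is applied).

(exact arithmetic carried between steps; '≈' marks a value shown rounded to 6 d.p. or computed from one; I and e_prev carry over from the previous line; the table rounds u and y to 3 d.p., halves away from zero)
n=0: y=0, sp=2, e=sp−y=2; I=2, D=e−e_prev=2; u=5/4·2+5/4·2+0·2=5; next y=1/2·0+1/2·5=2.5
n=1: y=2.5, sp=2, e=sp−y=-0.5; I=1.5, D=e−e_prev=-2.5; u=5/4·(-0.5)+5/4·1.5+0·(-2.5)=1.25; next y=1/2·2.5+1/2·1.25=1.875
n=2: y=1.875, sp=2, e=sp−y=0.125; I=1.625, D=e−e_prev=0.625; u=5/4·0.125+5/4·1.625+0·0.625=2.1875; next y=1/2·1.875+1/2·2.1875=2.03125
n=3: y=2.03125, sp=2, e=sp−y=-0.03125; I=1.59375, D=e−e_prev=-0.15625; u=5/4·(-0.03125)+5/4·1.59375+0·(-0.15625)=1.953125; next y=1/2·2.03125+1/2·1.953125≈1.992188
n=4: y≈1.992188, sp=2, e=sp−y≈0.007813; I≈1.601563, D=e−e_prev≈0.039063; u=5/4·0.007813+5/4·1.601563+0·0.039063≈2.011719; next y=1/2·1.992188+1/2·2.011719≈2.001953
n=5: y≈2.001953, sp=2, e=sp−y≈-0.001953; I≈1.599609, D=e−e_prev≈-0.009766; u=5/4·(-0.001953)+5/4·1.599609+0·(-0.009766)≈1.997070; next y=1/2·2.001953+1/2·1.997070≈1.999512

0 2 5.000 0.000
1 2 1.250 2.500
2 2 2.188 1.875
3 2 1.953 2.031
4 2 2.012 1.992
5 2 1.997 2.002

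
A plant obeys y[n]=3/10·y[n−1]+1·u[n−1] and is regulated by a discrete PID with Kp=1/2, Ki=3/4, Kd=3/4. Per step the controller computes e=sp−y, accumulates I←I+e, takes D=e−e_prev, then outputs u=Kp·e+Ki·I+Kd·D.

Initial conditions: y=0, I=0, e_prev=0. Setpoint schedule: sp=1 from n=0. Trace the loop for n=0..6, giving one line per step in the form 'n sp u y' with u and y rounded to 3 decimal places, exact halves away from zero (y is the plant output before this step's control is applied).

0 1 2.000 0.000
1 1 -2.000 2.000
2 1 5.550 -1.400
3 1 -8.260 5.130
4 1 17.242 -6.721
5 1 -29.749 15.226
6 1 56.856 -25.181

(exact arithmetic carried between steps; '≈' marks a value shown rounded to 6 d.p. or computed from one; I and e_prev carry over from the previous line; the table rounds u and y to 3 d.p., halves away from zero)
n=0: y=0, sp=1, e=sp−y=1; I=1, D=e−e_prev=1; u=1/2·1+3/4·1+3/4·1=2; next y=3/10·0+1·2=2
n=1: y=2, sp=1, e=sp−y=-1; I=0, D=e−e_prev=-2; u=1/2·(-1)+3/4·0+3/4·(-2)=-2; next y=3/10·2+1·(-2)=-1.4
n=2: y=-1.4, sp=1, e=sp−y=2.4; I=2.4, D=e−e_prev=3.4; u=1/2·2.4+3/4·2.4+3/4·3.4=5.55; next y=3/10·(-1.4)+1·5.55=5.13
n=3: y=5.13, sp=1, e=sp−y=-4.13; I=-1.73, D=e−e_prev=-6.53; u=1/2·(-4.13)+3/4·(-1.73)+3/4·(-6.53)=-8.26; next y=3/10·5.13+1·(-8.26)=-6.721
n=4: y=-6.721, sp=1, e=sp−y=7.721; I=5.991, D=e−e_prev=11.851; u=1/2·7.721+3/4·5.991+3/4·11.851=17.242; next y=3/10·(-6.721)+1·17.242=15.2257
n=5: y=15.2257, sp=1, e=sp−y=-14.2257; I=-8.2347, D=e−e_prev=-21.9467; u=1/2·(-14.2257)+3/4·(-8.2347)+3/4·(-21.9467)=-29.7489; next y=3/10·15.2257+1·(-29.7489)=-25.18119
n=6: y=-25.18119, sp=1, e=sp−y=26.18119; I=17.94649, D=e−e_prev=40.40689; u=1/2·26.18119+3/4·17.94649+3/4·40.40689=56.85563; next y=3/10·(-25.18119)+1·56.85563=49.301273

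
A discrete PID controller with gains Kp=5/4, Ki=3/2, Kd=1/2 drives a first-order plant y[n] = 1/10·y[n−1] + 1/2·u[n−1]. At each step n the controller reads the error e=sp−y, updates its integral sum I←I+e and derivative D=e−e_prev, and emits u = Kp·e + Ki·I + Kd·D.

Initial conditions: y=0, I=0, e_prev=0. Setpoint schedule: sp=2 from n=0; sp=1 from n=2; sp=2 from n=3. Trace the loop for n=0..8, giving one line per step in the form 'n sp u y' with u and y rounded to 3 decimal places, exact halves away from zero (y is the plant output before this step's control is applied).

0 2 6.500 0.000
1 2 -2.063 3.250
2 1 7.295 -0.706
3 2 -2.294 3.577
4 2 11.173 -0.789
5 2 -7.291 5.507
6 2 18.553 -3.095
7 2 -17.307 8.967
8 2 32.626 -7.757

(exact arithmetic carried between steps; '≈' marks a value shown rounded to 6 d.p. or computed from one; I and e_prev carry over from the previous line; the table rounds u and y to 3 d.p., halves away from zero)
n=0: y=0, sp=2, e=sp−y=2; I=2, D=e−e_prev=2; u=5/4·2+3/2·2+1/2·2=6.5; next y=1/10·0+1/2·6.5=3.25
n=1: y=3.25, sp=2, e=sp−y=-1.25; I=0.75, D=e−e_prev=-3.25; u=5/4·(-1.25)+3/2·0.75+1/2·(-3.25)=-2.0625; next y=1/10·3.25+1/2·(-2.0625)=-0.70625
n=2: y=-0.70625, sp=1, e=sp−y=1.70625; I=2.45625, D=e−e_prev=2.95625; u=5/4·1.70625+3/2·2.45625+1/2·2.95625≈7.295313; next y=1/10·(-0.70625)+1/2·7.295313≈3.577031
n=3: y≈3.577031, sp=2, e=sp−y≈-1.577031; I≈0.879219, D=e−e_prev≈-3.283281; u=5/4·(-1.577031)+3/2·0.879219+1/2·(-3.283281)≈-2.294102; next y=1/10·3.577031+1/2·(-2.294102)≈-0.789348
n=4: y≈-0.789348, sp=2, e=sp−y≈2.789348; I≈3.668566, D=e−e_prev≈4.366379; u=5/4·2.789348+3/2·3.668566+1/2·4.366379≈11.172724; next y=1/10·(-0.789348)+1/2·11.172724≈5.507427
n=5: y≈5.507427, sp=2, e=sp−y≈-3.507427; I≈0.161139, D=e−e_prev≈-6.296775; u=5/4·(-3.507427)+3/2·0.161139+1/2·(-6.296775)≈-7.290962; next y=1/10·5.507427+1/2·(-7.290962)≈-3.094738
n=6: y≈-3.094738, sp=2, e=sp−y≈5.094738; I≈5.255878, D=e−e_prev≈8.602165; u=5/4·5.094738+3/2·5.255878+1/2·8.602165≈18.553322; next y=1/10·(-3.094738)+1/2·18.553322≈8.967187
n=7: y≈8.967187, sp=2, e=sp−y≈-6.967187; I≈-1.711310, D=e−e_prev≈-12.061926; u=5/4·(-6.967187)+3/2·(-1.711310)+1/2·(-12.061926)≈-17.306911; next y=1/10·8.967187+1/2·(-17.306911)≈-7.756737
n=8: y≈-7.756737, sp=2, e=sp−y≈9.756737; I≈8.045427, D=e−e_prev≈16.723924; u=5/4·9.756737+3/2·8.045427+1/2·16.723924≈32.626024; next y=1/10·(-7.756737)+1/2·32.626024≈15.537338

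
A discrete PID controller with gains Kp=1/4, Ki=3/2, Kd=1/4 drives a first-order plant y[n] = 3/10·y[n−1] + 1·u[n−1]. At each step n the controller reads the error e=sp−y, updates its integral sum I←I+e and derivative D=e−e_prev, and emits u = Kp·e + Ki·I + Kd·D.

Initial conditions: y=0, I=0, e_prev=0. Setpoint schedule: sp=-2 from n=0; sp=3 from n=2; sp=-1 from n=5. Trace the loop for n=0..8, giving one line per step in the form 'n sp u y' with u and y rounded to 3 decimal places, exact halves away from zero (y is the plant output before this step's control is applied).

(exact arithmetic carried between steps; '≈' marks a value shown rounded to 6 d.p. or computed from one; I and e_prev carry over from the previous line; the table rounds u and y to 3 d.p., halves away from zero)
n=0: y=0, sp=-2, e=sp−y=-2; I=-2, D=e−e_prev=-2; u=1/4·(-2)+3/2·(-2)+1/4·(-2)=-4; next y=3/10·0+1·(-4)=-4
n=1: y=-4, sp=-2, e=sp−y=2; I=0, D=e−e_prev=4; u=1/4·2+3/2·0+1/4·4=1.5; next y=3/10·(-4)+1·1.5=0.3
n=2: y=0.3, sp=3, e=sp−y=2.7; I=2.7, D=e−e_prev=0.7; u=1/4·2.7+3/2·2.7+1/4·0.7=4.9; next y=3/10·0.3+1·4.9=4.99
n=3: y=4.99, sp=3, e=sp−y=-1.99; I=0.71, D=e−e_prev=-4.69; u=1/4·(-1.99)+3/2·0.71+1/4·(-4.69)=-0.605; next y=3/10·4.99+1·(-0.605)=0.892
n=4: y=0.892, sp=3, e=sp−y=2.108; I=2.818, D=e−e_prev=4.098; u=1/4·2.108+3/2·2.818+1/4·4.098=5.7785; next y=3/10·0.892+1·5.7785=6.0461
n=5: y=6.0461, sp=-1, e=sp−y=-7.0461; I=-4.2281, D=e−e_prev=-9.1541; u=1/4·(-7.0461)+3/2·(-4.2281)+1/4·(-9.1541)=-10.3922; next y=3/10·6.0461+1·(-10.3922)=-8.57837
n=6: y=-8.57837, sp=-1, e=sp−y=7.57837; I=3.35027, D=e−e_prev=14.62447; u=1/4·7.57837+3/2·3.35027+1/4·14.62447=10.576115; next y=3/10·(-8.57837)+1·10.576115=8.002604
n=7: y=8.002604, sp=-1, e=sp−y=-9.002604; I=-5.652334, D=e−e_prev=-16.580974; u=1/4·(-9.002604)+3/2·(-5.652334)+1/4·(-16.580974)≈-14.874396; next y=3/10·8.002604+1·(-14.874396)≈-12.473614
n=8: y≈-12.473614, sp=-1, e=sp−y≈11.473614; I≈5.821280, D=e−e_prev≈20.476218; u=1/4·11.473614+3/2·5.821280+1/4·20.476218≈16.719379; next y=3/10·(-12.473614)+1·16.719379≈12.977294

0 -2 -4.000 0.000
1 -2 1.500 -4.000
2 3 4.900 0.300
3 3 -0.605 4.990
4 3 5.779 0.892
5 -1 -10.392 6.046
6 -1 10.576 -8.578
7 -1 -14.874 8.003
8 -1 16.719 -12.474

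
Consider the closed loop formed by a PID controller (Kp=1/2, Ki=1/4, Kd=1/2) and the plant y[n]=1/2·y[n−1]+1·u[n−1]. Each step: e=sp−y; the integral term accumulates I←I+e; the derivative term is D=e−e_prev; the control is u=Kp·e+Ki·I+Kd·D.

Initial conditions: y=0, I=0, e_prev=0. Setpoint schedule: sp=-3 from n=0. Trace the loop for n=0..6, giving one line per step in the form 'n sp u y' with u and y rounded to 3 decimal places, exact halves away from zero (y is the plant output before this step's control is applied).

0 -3 -3.750 0.000
1 -3 1.688 -3.750
2 -3 -4.453 -0.188
3 -3 2.074 -4.547
4 -3 -5.153 -0.199
5 -3 2.637 -5.253
6 -3 -5.906 0.011

(exact arithmetic carried between steps; '≈' marks a value shown rounded to 6 d.p. or computed from one; I and e_prev carry over from the previous line; the table rounds u and y to 3 d.p., halves away from zero)
n=0: y=0, sp=-3, e=sp−y=-3; I=-3, D=e−e_prev=-3; u=1/2·(-3)+1/4·(-3)+1/2·(-3)=-3.75; next y=1/2·0+1·(-3.75)=-3.75
n=1: y=-3.75, sp=-3, e=sp−y=0.75; I=-2.25, D=e−e_prev=3.75; u=1/2·0.75+1/4·(-2.25)+1/2·3.75=1.6875; next y=1/2·(-3.75)+1·1.6875=-0.1875
n=2: y=-0.1875, sp=-3, e=sp−y=-2.8125; I=-5.0625, D=e−e_prev=-3.5625; u=1/2·(-2.8125)+1/4·(-5.0625)+1/2·(-3.5625)=-4.453125; next y=1/2·(-0.1875)+1·(-4.453125)=-4.546875
n=3: y=-4.546875, sp=-3, e=sp−y=1.546875; I=-3.515625, D=e−e_prev=4.359375; u=1/2·1.546875+1/4·(-3.515625)+1/2·4.359375≈2.074219; next y=1/2·(-4.546875)+1·2.074219≈-0.199219
n=4: y≈-0.199219, sp=-3, e=sp−y≈-2.800781; I≈-6.316406, D=e−e_prev≈-4.347656; u=1/2·(-2.800781)+1/4·(-6.316406)+1/2·(-4.347656)≈-5.153320; next y=1/2·(-0.199219)+1·(-5.153320)≈-5.252930
n=5: y≈-5.252930, sp=-3, e=sp−y≈2.252930; I≈-4.063477, D=e−e_prev≈5.053711; u=1/2·2.252930+1/4·(-4.063477)+1/2·5.053711≈2.637451; next y=1/2·(-5.252930)+1·2.637451≈0.010986
n=6: y≈0.010986, sp=-3, e=sp−y≈-3.010986; I≈-7.074463, D=e−e_prev≈-5.263916; u=1/2·(-3.010986)+1/4·(-7.074463)+1/2·(-5.263916)≈-5.906067; next y=1/2·0.010986+1·(-5.906067)≈-5.900574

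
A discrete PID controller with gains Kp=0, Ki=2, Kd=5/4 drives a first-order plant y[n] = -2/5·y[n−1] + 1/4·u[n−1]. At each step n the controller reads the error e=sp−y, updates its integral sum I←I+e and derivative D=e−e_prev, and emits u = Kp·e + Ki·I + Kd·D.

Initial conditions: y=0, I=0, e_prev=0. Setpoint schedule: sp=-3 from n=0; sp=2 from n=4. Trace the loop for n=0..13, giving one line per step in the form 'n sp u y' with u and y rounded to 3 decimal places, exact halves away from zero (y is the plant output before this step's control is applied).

(exact arithmetic carried between steps; '≈' marks a value shown rounded to 6 d.p. or computed from one; I and e_prev carry over from the previous line; the table rounds u and y to 3 d.p., halves away from zero)
n=0: y=0, sp=-3, e=sp−y=-3; I=-3, D=e−e_prev=-3; u=0·(-3)+2·(-3)+5/4·(-3)=-9.75; next y=-2/5·0+1/4·(-9.75)=-2.4375
n=1: y=-2.4375, sp=-3, e=sp−y=-0.5625; I=-3.5625, D=e−e_prev=2.4375; u=0·(-0.5625)+2·(-3.5625)+5/4·2.4375=-4.078125; next y=-2/5·(-2.4375)+1/4·(-4.078125)≈-0.044531
n=2: y≈-0.044531, sp=-3, e=sp−y≈-2.955469; I≈-6.517969, D=e−e_prev≈-2.392969; u=0·(-2.955469)+2·(-6.517969)+5/4·(-2.392969)≈-16.027148; next y=-2/5·(-0.044531)+1/4·(-16.027148)≈-3.988975
n=3: y≈-3.988975, sp=-3, e=sp−y≈0.988975; I≈-5.528994, D=e−e_prev≈3.944443; u=0·0.988975+2·(-5.528994)+5/4·3.944443≈-6.127434; next y=-2/5·(-3.988975)+1/4·(-6.127434)≈0.063731
n=4: y≈0.063731, sp=2, e=sp−y≈1.936269; I≈-3.592725, D=e−e_prev≈0.947294; u=0·1.936269+2·(-3.592725)+5/4·0.947294≈-6.001333; next y=-2/5·0.063731+1/4·(-6.001333)≈-1.525826
n=5: y≈-1.525826, sp=2, e=sp−y≈3.525826; I≈-0.066900, D=e−e_prev≈1.589557; u=0·3.525826+2·(-0.066900)+5/4·1.589557≈1.853147; next y=-2/5·(-1.525826)+1/4·1.853147≈1.073617
n=6: y≈1.073617, sp=2, e=sp−y≈0.926383; I≈0.859483, D=e−e_prev≈-2.599443; u=0·0.926383+2·0.859483+5/4·(-2.599443)≈-1.530337; next y=-2/5·1.073617+1/4·(-1.530337)≈-0.812031
n=7: y≈-0.812031, sp=2, e=sp−y≈2.812031; I≈3.671514, D=e−e_prev≈1.885648; u=0·2.812031+2·3.671514+5/4·1.885648≈9.700089; next y=-2/5·(-0.812031)+1/4·9.700089≈2.749835
n=8: y≈2.749835, sp=2, e=sp−y≈-0.749835; I≈2.921680, D=e−e_prev≈-3.561866; u=0·(-0.749835)+2·2.921680+5/4·(-3.561866)≈1.391027; next y=-2/5·2.749835+1/4·1.391027≈-0.752177
n=9: y≈-0.752177, sp=2, e=sp−y≈2.752177; I≈5.673857, D=e−e_prev≈3.502012; u=0·2.752177+2·5.673857+5/4·3.502012≈15.725229; next y=-2/5·(-0.752177)+1/4·15.725229≈4.232178
n=10: y≈4.232178, sp=2, e=sp−y≈-2.232178; I≈3.441679, D=e−e_prev≈-4.984355; u=0·(-2.232178)+2·3.441679+5/4·(-4.984355)≈0.652913; next y=-2/5·4.232178+1/4·0.652913≈-1.529643
n=11: y≈-1.529643, sp=2, e=sp−y≈3.529643; I≈6.971322, D=e−e_prev≈5.761821; u=0·3.529643+2·6.971322+5/4·5.761821≈21.144920; next y=-2/5·(-1.529643)+1/4·21.144920≈5.898087
n=12: y≈5.898087, sp=2, e=sp−y≈-3.898087; I≈3.073235, D=e−e_prev≈-7.427730; u=0·(-3.898087)+2·3.073235+5/4·(-7.427730)≈-3.138193; next y=-2/5·5.898087+1/4·(-3.138193)≈-3.143783
n=13: y≈-3.143783, sp=2, e=sp−y≈5.143783; I≈8.217018, D=e−e_prev≈9.041870; u=0·5.143783+2·8.217018+5/4·9.041870≈27.736373; next y=-2/5·(-3.143783)+1/4·27.736373≈8.191607

0 -3 -9.750 0.000
1 -3 -4.078 -2.438
2 -3 -16.027 -0.045
3 -3 -6.127 -3.989
4 2 -6.001 0.064
5 2 1.853 -1.526
6 2 -1.530 1.074
7 2 9.700 -0.812
8 2 1.391 2.750
9 2 15.725 -0.752
10 2 0.653 4.232
11 2 21.145 -1.530
12 2 -3.138 5.898
13 2 27.736 -3.144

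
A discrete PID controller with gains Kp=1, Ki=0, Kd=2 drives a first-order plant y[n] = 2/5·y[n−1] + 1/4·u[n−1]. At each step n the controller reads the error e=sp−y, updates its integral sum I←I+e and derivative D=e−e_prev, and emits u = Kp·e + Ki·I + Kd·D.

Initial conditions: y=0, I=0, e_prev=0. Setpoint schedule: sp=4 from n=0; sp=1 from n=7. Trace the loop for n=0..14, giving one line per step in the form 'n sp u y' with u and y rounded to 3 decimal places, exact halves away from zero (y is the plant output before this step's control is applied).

0 4 12.000 0.000
1 4 -5.000 3.000
2 4 10.150 -0.050
3 4 -3.653 2.518
4 4 8.753 0.094
5 4 -2.490 2.226
6 4 7.648 0.268
7 1 -10.522 2.019
8 1 10.507 -1.823
9 1 -8.338 1.898
10 1 8.772 -1.326
11 1 -6.639 1.663
12 1 7.310 -0.995
13 1 -5.278 1.430
14 1 6.102 -0.748

(exact arithmetic carried between steps; '≈' marks a value shown rounded to 6 d.p. or computed from one; I and e_prev carry over from the previous line; the table rounds u and y to 3 d.p., halves away from zero)
n=0: y=0, sp=4, e=sp−y=4; I=4, D=e−e_prev=4; u=1·4+0·4+2·4=12; next y=2/5·0+1/4·12=3
n=1: y=3, sp=4, e=sp−y=1; I=5, D=e−e_prev=-3; u=1·1+0·5+2·(-3)=-5; next y=2/5·3+1/4·(-5)=-0.05
n=2: y=-0.05, sp=4, e=sp−y=4.05; I=9.05, D=e−e_prev=3.05; u=1·4.05+0·9.05+2·3.05=10.15; next y=2/5·(-0.05)+1/4·10.15=2.5175
n=3: y=2.5175, sp=4, e=sp−y=1.4825; I=10.5325, D=e−e_prev=-2.5675; u=1·1.4825+0·10.5325+2·(-2.5675)=-3.6525; next y=2/5·2.5175+1/4·(-3.6525)=0.093875
n=4: y=0.093875, sp=4, e=sp−y=3.906125; I=14.438625, D=e−e_prev=2.423625; u=1·3.906125+0·14.438625+2·2.423625=8.753375; next y=2/5·0.093875+1/4·8.753375≈2.225894
n=5: y≈2.225894, sp=4, e=sp−y≈1.774106; I≈16.212731, D=e−e_prev≈-2.132019; u=1·1.774106+0·16.212731+2·(-2.132019)≈-2.489931; next y=2/5·2.225894+1/4·(-2.489931)≈0.267875
n=6: y≈0.267875, sp=4, e=sp−y≈3.732125; I≈19.944857, D=e−e_prev≈1.958019; u=1·3.732125+0·19.944857+2·1.958019≈7.648163; next y=2/5·0.267875+1/4·7.648163≈2.019191
n=7: y≈2.019191, sp=1, e=sp−y≈-1.019191; I≈18.925666, D=e−e_prev≈-4.751316; u=1·(-1.019191)+0·18.925666+2·(-4.751316)≈-10.521823; next y=2/5·2.019191+1/4·(-10.521823)≈-1.822779
n=8: y≈-1.822779, sp=1, e=sp−y≈2.822779; I≈21.748445, D=e−e_prev≈3.841970; u=1·2.822779+0·21.748445+2·3.841970≈10.506720; next y=2/5·(-1.822779)+1/4·10.506720≈1.897568
n=9: y≈1.897568, sp=1, e=sp−y≈-0.897568; I≈20.850877, D=e−e_prev≈-3.720348; u=1·(-0.897568)+0·20.850877+2·(-3.720348)≈-8.338263; next y=2/5·1.897568+1/4·(-8.338263)≈-1.325539
n=10: y≈-1.325539, sp=1, e=sp−y≈2.325539; I≈23.176416, D=e−e_prev≈3.223107; u=1·2.325539+0·23.176416+2·3.223107≈8.771752; next y=2/5·(-1.325539)+1/4·8.771752≈1.662723
n=11: y≈1.662723, sp=1, e=sp−y≈-0.662723; I≈22.513693, D=e−e_prev≈-2.988261; u=1·(-0.662723)+0·22.513693+2·(-2.988261)≈-6.639245; next y=2/5·1.662723+1/4·(-6.639245)≈-0.994722
n=12: y≈-0.994722, sp=1, e=sp−y≈1.994722; I≈24.508415, D=e−e_prev≈2.657445; u=1·1.994722+0·24.508415+2·2.657445≈7.309612; next y=2/5·(-0.994722)+1/4·7.309612≈1.429514
n=13: y≈1.429514, sp=1, e=sp−y≈-0.429514; I≈24.078901, D=e−e_prev≈-2.424236; u=1·(-0.429514)+0·24.078901+2·(-2.424236)≈-5.277987; next y=2/5·1.429514+1/4·(-5.277987)≈-0.747691
n=14: y≈-0.747691, sp=1, e=sp−y≈1.747691; I≈25.826592, D=e−e_prev≈2.177205; u=1·1.747691+0·25.826592+2·2.177205≈6.102101; next y=2/5·(-0.747691)+1/4·6.102101≈1.226449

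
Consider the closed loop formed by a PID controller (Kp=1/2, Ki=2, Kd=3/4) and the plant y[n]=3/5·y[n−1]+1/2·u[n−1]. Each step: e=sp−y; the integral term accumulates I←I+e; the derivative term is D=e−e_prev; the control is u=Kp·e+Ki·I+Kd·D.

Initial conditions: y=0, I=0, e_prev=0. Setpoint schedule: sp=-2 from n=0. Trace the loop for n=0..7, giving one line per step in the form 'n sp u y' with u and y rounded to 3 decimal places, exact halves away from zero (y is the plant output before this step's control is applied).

0 -2 -6.500 0.000
1 -2 1.563 -3.250
2 -2 -5.139 -1.169
3 -2 1.591 -3.271
4 -2 -4.281 -1.167
5 -2 1.071 -2.841
6 -2 -3.936 -1.169
7 -2 0.532 -2.669

(exact arithmetic carried between steps; '≈' marks a value shown rounded to 6 d.p. or computed from one; I and e_prev carry over from the previous line; the table rounds u and y to 3 d.p., halves away from zero)
n=0: y=0, sp=-2, e=sp−y=-2; I=-2, D=e−e_prev=-2; u=1/2·(-2)+2·(-2)+3/4·(-2)=-6.5; next y=3/5·0+1/2·(-6.5)=-3.25
n=1: y=-3.25, sp=-2, e=sp−y=1.25; I=-0.75, D=e−e_prev=3.25; u=1/2·1.25+2·(-0.75)+3/4·3.25=1.5625; next y=3/5·(-3.25)+1/2·1.5625=-1.16875
n=2: y=-1.16875, sp=-2, e=sp−y=-0.83125; I=-1.58125, D=e−e_prev=-2.08125; u=1/2·(-0.83125)+2·(-1.58125)+3/4·(-2.08125)≈-5.139063; next y=3/5·(-1.16875)+1/2·(-5.139063)≈-3.270781
n=3: y≈-3.270781, sp=-2, e=sp−y≈1.270781; I≈-0.310469, D=e−e_prev≈2.102031; u=1/2·1.270781+2·(-0.310469)+3/4·2.102031≈1.590977; next y=3/5·(-3.270781)+1/2·1.590977≈-1.166980
n=4: y≈-1.166980, sp=-2, e=sp−y≈-0.833020; I≈-1.143488, D=e−e_prev≈-2.103801; u=1/2·(-0.833020)+2·(-1.143488)+3/4·(-2.103801)≈-4.281337; next y=3/5·(-1.166980)+1/2·(-4.281337)≈-2.840857
n=5: y≈-2.840857, sp=-2, e=sp−y≈0.840857; I≈-0.302632, D=e−e_prev≈1.673876; u=1/2·0.840857+2·(-0.302632)+3/4·1.673876≈1.070572; next y=3/5·(-2.840857)+1/2·1.070572≈-1.169228
n=6: y≈-1.169228, sp=-2, e=sp−y≈-0.830772; I≈-1.133404, D=e−e_prev≈-1.671629; u=1/2·(-0.830772)+2·(-1.133404)+3/4·(-1.671629)≈-3.935915; next y=3/5·(-1.169228)+1/2·(-3.935915)≈-2.669494
n=7: y≈-2.669494, sp=-2, e=sp−y≈0.669494; I≈-0.463909, D=e−e_prev≈1.500267; u=1/2·0.669494+2·(-0.463909)+3/4·1.500267≈0.532128; next y=3/5·(-2.669494)+1/2·0.532128≈-1.335632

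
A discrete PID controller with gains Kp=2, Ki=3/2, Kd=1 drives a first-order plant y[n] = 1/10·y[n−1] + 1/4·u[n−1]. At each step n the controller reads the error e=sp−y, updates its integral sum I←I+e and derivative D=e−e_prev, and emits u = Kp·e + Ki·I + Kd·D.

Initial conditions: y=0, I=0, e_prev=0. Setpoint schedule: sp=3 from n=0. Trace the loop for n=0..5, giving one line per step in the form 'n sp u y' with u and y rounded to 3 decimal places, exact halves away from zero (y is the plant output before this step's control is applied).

(exact arithmetic carried between steps; '≈' marks a value shown rounded to 6 d.p. or computed from one; I and e_prev carry over from the previous line; the table rounds u and y to 3 d.p., halves away from zero)
n=0: y=0, sp=3, e=sp−y=3; I=3, D=e−e_prev=3; u=2·3+3/2·3+1·3=13.5; next y=1/10·0+1/4·13.5=3.375
n=1: y=3.375, sp=3, e=sp−y=-0.375; I=2.625, D=e−e_prev=-3.375; u=2·(-0.375)+3/2·2.625+1·(-3.375)=-0.1875; next y=1/10·3.375+1/4·(-0.1875)=0.290625
n=2: y=0.290625, sp=3, e=sp−y=2.709375; I=5.334375, D=e−e_prev=3.084375; u=2·2.709375+3/2·5.334375+1·3.084375≈16.504688; next y=1/10·0.290625+1/4·16.504688≈4.155234
n=3: y≈4.155234, sp=3, e=sp−y≈-1.155234; I≈4.179141, D=e−e_prev≈-3.864609; u=2·(-1.155234)+3/2·4.179141+1·(-3.864609)≈0.093633; next y=1/10·4.155234+1/4·0.093633≈0.438932
n=4: y≈0.438932, sp=3, e=sp−y≈2.561068; I≈6.740209, D=e−e_prev≈3.716303; u=2·2.561068+3/2·6.740209+1·3.716303≈18.948753; next y=1/10·0.438932+1/4·18.948753≈4.781081
n=5: y≈4.781081, sp=3, e=sp−y≈-1.781081; I≈4.959128, D=e−e_prev≈-4.342150; u=2·(-1.781081)+3/2·4.959128+1·(-4.342150)≈-0.465621; next y=1/10·4.781081+1/4·(-0.465621)≈0.361703

0 3 13.500 0.000
1 3 -0.188 3.375
2 3 16.505 0.291
3 3 0.094 4.155
4 3 18.949 0.439
5 3 -0.466 4.781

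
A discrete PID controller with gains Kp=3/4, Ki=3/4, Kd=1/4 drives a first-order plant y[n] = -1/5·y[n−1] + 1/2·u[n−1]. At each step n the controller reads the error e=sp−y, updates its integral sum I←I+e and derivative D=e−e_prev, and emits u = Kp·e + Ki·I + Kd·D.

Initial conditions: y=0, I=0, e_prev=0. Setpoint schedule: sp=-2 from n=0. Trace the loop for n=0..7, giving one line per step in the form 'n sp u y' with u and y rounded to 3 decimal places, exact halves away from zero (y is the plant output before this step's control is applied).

(exact arithmetic carried between steps; '≈' marks a value shown rounded to 6 d.p. or computed from one; I and e_prev carry over from the previous line; the table rounds u and y to 3 d.p., halves away from zero)
n=0: y=0, sp=-2, e=sp−y=-2; I=-2, D=e−e_prev=-2; u=3/4·(-2)+3/4·(-2)+1/4·(-2)=-3.5; next y=-1/5·0+1/2·(-3.5)=-1.75
n=1: y=-1.75, sp=-2, e=sp−y=-0.25; I=-2.25, D=e−e_prev=1.75; u=3/4·(-0.25)+3/4·(-2.25)+1/4·1.75=-1.4375; next y=-1/5·(-1.75)+1/2·(-1.4375)=-0.36875
n=2: y=-0.36875, sp=-2, e=sp−y=-1.63125; I=-3.88125, D=e−e_prev=-1.38125; u=3/4·(-1.63125)+3/4·(-3.88125)+1/4·(-1.38125)≈-4.479688; next y=-1/5·(-0.36875)+1/2·(-4.479688)≈-2.166094
n=3: y≈-2.166094, sp=-2, e=sp−y≈0.166094; I≈-3.715156, D=e−e_prev≈1.797344; u=3/4·0.166094+3/4·(-3.715156)+1/4·1.797344≈-2.212461; next y=-1/5·(-2.166094)+1/2·(-2.212461)≈-0.673012
n=4: y≈-0.673012, sp=-2, e=sp−y≈-1.326988; I≈-5.042145, D=e−e_prev≈-1.493082; u=3/4·(-1.326988)+3/4·(-5.042145)+1/4·(-1.493082)≈-5.150120; next y=-1/5·(-0.673012)+1/2·(-5.150120)≈-2.440458
n=5: y≈-2.440458, sp=-2, e=sp−y≈0.440458; I≈-4.601687, D=e−e_prev≈1.767446; u=3/4·0.440458+3/4·(-4.601687)+1/4·1.767446≈-2.679060; next y=-1/5·(-2.440458)+1/2·(-2.679060)≈-0.851439
n=6: y≈-0.851439, sp=-2, e=sp−y≈-1.148561; I≈-5.750248, D=e−e_prev≈-1.589019; u=3/4·(-1.148561)+3/4·(-5.750248)+1/4·(-1.589019)≈-5.571362; next y=-1/5·(-0.851439)+1/2·(-5.571362)≈-2.615393
n=7: y≈-2.615393, sp=-2, e=sp−y≈0.615393; I≈-5.134855, D=e−e_prev≈1.763955; u=3/4·0.615393+3/4·(-5.134855)+1/4·1.763955≈-2.948608; next y=-1/5·(-2.615393)+1/2·(-2.948608)≈-0.951225

0 -2 -3.500 0.000
1 -2 -1.438 -1.750
2 -2 -4.480 -0.369
3 -2 -2.212 -2.166
4 -2 -5.150 -0.673
5 -2 -2.679 -2.440
6 -2 -5.571 -0.851
7 -2 -2.949 -2.615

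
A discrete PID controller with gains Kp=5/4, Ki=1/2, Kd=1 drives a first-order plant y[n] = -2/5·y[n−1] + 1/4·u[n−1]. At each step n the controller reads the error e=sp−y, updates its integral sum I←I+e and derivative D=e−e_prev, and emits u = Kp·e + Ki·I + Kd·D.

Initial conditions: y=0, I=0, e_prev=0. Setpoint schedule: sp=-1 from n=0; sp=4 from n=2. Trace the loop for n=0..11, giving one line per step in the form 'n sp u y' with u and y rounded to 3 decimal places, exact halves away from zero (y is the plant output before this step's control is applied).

(exact arithmetic carried between steps; '≈' marks a value shown rounded to 6 d.p. or computed from one; I and e_prev carry over from the previous line; the table rounds u and y to 3 d.p., halves away from zero)
n=0: y=0, sp=-1, e=sp−y=-1; I=-1, D=e−e_prev=-1; u=5/4·(-1)+1/2·(-1)+1·(-1)=-2.75; next y=-2/5·0+1/4·(-2.75)=-0.6875
n=1: y=-0.6875, sp=-1, e=sp−y=-0.3125; I=-1.3125, D=e−e_prev=0.6875; u=5/4·(-0.3125)+1/2·(-1.3125)+1·0.6875=-0.359375; next y=-2/5·(-0.6875)+1/4·(-0.359375)≈0.185156
n=2: y≈0.185156, sp=4, e=sp−y≈3.814844; I≈2.502344, D=e−e_prev≈4.127344; u=5/4·3.814844+1/2·2.502344+1·4.127344≈10.147070; next y=-2/5·0.185156+1/4·10.147070≈2.462705
n=3: y≈2.462705, sp=4, e=sp−y≈1.537295; I≈4.039639, D=e−e_prev≈-2.277549; u=5/4·1.537295+1/2·4.039639+1·(-2.277549)≈1.663889; next y=-2/5·2.462705+1/4·1.663889≈-0.569110
n=4: y≈-0.569110, sp=4, e=sp−y≈4.569110; I≈8.608748, D=e−e_prev≈3.031815; u=5/4·4.569110+1/2·8.608748+1·3.031815≈13.047576; next y=-2/5·(-0.569110)+1/4·13.047576≈3.489538
n=5: y≈3.489538, sp=4, e=sp−y≈0.510462; I≈9.119210, D=e−e_prev≈-4.058648; u=5/4·0.510462+1/2·9.119210+1·(-4.058648)≈1.139035; next y=-2/5·3.489538+1/4·1.139035≈-1.111056
n=6: y≈-1.111056, sp=4, e=sp−y≈5.111056; I≈14.230267, D=e−e_prev≈4.600594; u=5/4·5.111056+1/2·14.230267+1·4.600594≈18.104548; next y=-2/5·(-1.111056)+1/4·18.104548≈4.970560
n=7: y≈4.970560, sp=4, e=sp−y≈-0.970560; I≈13.259707, D=e−e_prev≈-6.081616; u=5/4·(-0.970560)+1/2·13.259707+1·(-6.081616)≈-0.664962; next y=-2/5·4.970560+1/4·(-0.664962)≈-2.154464
n=8: y≈-2.154464, sp=4, e=sp−y≈6.154464; I≈19.414172, D=e−e_prev≈7.125024; u=5/4·6.154464+1/2·19.414172+1·7.125024≈24.525190; next y=-2/5·(-2.154464)+1/4·24.525190≈6.993083
n=9: y≈6.993083, sp=4, e=sp−y≈-2.993083; I≈16.421088, D=e−e_prev≈-9.147548; u=5/4·(-2.993083)+1/2·16.421088+1·(-9.147548)≈-4.678358; next y=-2/5·6.993083+1/4·(-4.678358)≈-3.966823
n=10: y≈-3.966823, sp=4, e=sp−y≈7.966823; I≈24.387911, D=e−e_prev≈10.959906; u=5/4·7.966823+1/2·24.387911+1·10.959906≈33.112390; next y=-2/5·(-3.966823)+1/4·33.112390≈9.864827
n=11: y≈9.864827, sp=4, e=sp−y≈-5.864827; I≈18.523084, D=e−e_prev≈-13.831649; u=5/4·(-5.864827)+1/2·18.523084+1·(-13.831649)≈-11.901140; next y=-2/5·9.864827+1/4·(-11.901140)≈-6.921216

0 -1 -2.750 0.000
1 -1 -0.359 -0.688
2 4 10.147 0.185
3 4 1.664 2.463
4 4 13.048 -0.569
5 4 1.139 3.490
6 4 18.105 -1.111
7 4 -0.665 4.971
8 4 24.525 -2.154
9 4 -4.678 6.993
10 4 33.112 -3.967
11 4 -11.901 9.865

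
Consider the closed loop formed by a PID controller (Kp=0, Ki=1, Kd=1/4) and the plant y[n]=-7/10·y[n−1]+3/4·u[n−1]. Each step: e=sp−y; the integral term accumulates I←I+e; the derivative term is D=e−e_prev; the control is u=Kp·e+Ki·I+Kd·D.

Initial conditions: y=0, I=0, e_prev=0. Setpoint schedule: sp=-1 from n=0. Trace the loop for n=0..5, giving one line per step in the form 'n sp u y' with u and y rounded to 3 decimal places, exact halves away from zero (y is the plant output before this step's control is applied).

(exact arithmetic carried between steps; '≈' marks a value shown rounded to 6 d.p. or computed from one; I and e_prev carry over from the previous line; the table rounds u and y to 3 d.p., halves away from zero)
n=0: y=0, sp=-1, e=sp−y=-1; I=-1, D=e−e_prev=-1; u=0·(-1)+1·(-1)+1/4·(-1)=-1.25; next y=-7/10·0+3/4·(-1.25)=-0.9375
n=1: y=-0.9375, sp=-1, e=sp−y=-0.0625; I=-1.0625, D=e−e_prev=0.9375; u=0·(-0.0625)+1·(-1.0625)+1/4·0.9375=-0.828125; next y=-7/10·(-0.9375)+3/4·(-0.828125)≈0.035156
n=2: y≈0.035156, sp=-1, e=sp−y≈-1.035156; I≈-2.097656, D=e−e_prev≈-0.972656; u=0·(-1.035156)+1·(-2.097656)+1/4·(-0.972656)≈-2.340820; next y=-7/10·0.035156+3/4·(-2.340820)≈-1.780225
n=3: y≈-1.780225, sp=-1, e=sp−y≈0.780225; I≈-1.317432, D=e−e_prev≈1.815381; u=0·0.780225+1·(-1.317432)+1/4·1.815381≈-0.863586; next y=-7/10·(-1.780225)+3/4·(-0.863586)≈0.598467
n=4: y≈0.598467, sp=-1, e=sp−y≈-1.598467; I≈-2.915899, D=e−e_prev≈-2.378692; u=0·(-1.598467)+1·(-2.915899)+1/4·(-2.378692)≈-3.510572; next y=-7/10·0.598467+3/4·(-3.510572)≈-3.051856
n=5: y≈-3.051856, sp=-1, e=sp−y≈2.051856; I≈-0.864043, D=e−e_prev≈3.650324; u=0·2.051856+1·(-0.864043)+1/4·3.650324≈0.048538; next y=-7/10·(-3.051856)+3/4·0.048538≈2.172703

0 -1 -1.250 0.000
1 -1 -0.828 -0.938
2 -1 -2.341 0.035
3 -1 -0.864 -1.780
4 -1 -3.511 0.598
5 -1 0.049 -3.052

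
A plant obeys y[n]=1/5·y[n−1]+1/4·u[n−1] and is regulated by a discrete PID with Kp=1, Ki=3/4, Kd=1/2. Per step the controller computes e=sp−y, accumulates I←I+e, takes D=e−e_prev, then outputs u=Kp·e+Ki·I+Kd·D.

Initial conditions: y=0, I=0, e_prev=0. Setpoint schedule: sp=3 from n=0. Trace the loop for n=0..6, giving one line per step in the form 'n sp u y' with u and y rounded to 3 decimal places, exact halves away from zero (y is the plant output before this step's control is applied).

0 3 6.750 0.000
1 3 3.703 1.688
2 3 6.486 1.263
3 3 6.202 1.874
4 3 7.237 1.925
5 3 7.463 2.194
6 3 7.953 2.305

(exact arithmetic carried between steps; '≈' marks a value shown rounded to 6 d.p. or computed from one; I and e_prev carry over from the previous line; the table rounds u and y to 3 d.p., halves away from zero)
n=0: y=0, sp=3, e=sp−y=3; I=3, D=e−e_prev=3; u=1·3+3/4·3+1/2·3=6.75; next y=1/5·0+1/4·6.75=1.6875
n=1: y=1.6875, sp=3, e=sp−y=1.3125; I=4.3125, D=e−e_prev=-1.6875; u=1·1.3125+3/4·4.3125+1/2·(-1.6875)=3.703125; next y=1/5·1.6875+1/4·3.703125≈1.263281
n=2: y≈1.263281, sp=3, e=sp−y≈1.736719; I≈6.049219, D=e−e_prev≈0.424219; u=1·1.736719+3/4·6.049219+1/2·0.424219≈6.485742; next y=1/5·1.263281+1/4·6.485742≈1.874092
n=3: y≈1.874092, sp=3, e=sp−y≈1.125908; I≈7.175127, D=e−e_prev≈-0.610811; u=1·1.125908+3/4·7.175127+1/2·(-0.610811)≈6.201848; next y=1/5·1.874092+1/4·6.201848≈1.925280
n=4: y≈1.925280, sp=3, e=sp−y≈1.074720; I≈8.249847, D=e−e_prev≈-0.051189; u=1·1.074720+3/4·8.249847+1/2·(-0.051189)≈7.236510; next y=1/5·1.925280+1/4·7.236510≈2.194184
n=5: y≈2.194184, sp=3, e=sp−y≈0.805816; I≈9.055663, D=e−e_prev≈-0.268903; u=1·0.805816+3/4·9.055663+1/2·(-0.268903)≈7.463112; next y=1/5·2.194184+1/4·7.463112≈2.304615
n=6: y≈2.304615, sp=3, e=sp−y≈0.695385; I≈9.751048, D=e−e_prev≈-0.110431; u=1·0.695385+3/4·9.751048+1/2·(-0.110431)≈7.953456; next y=1/5·2.304615+1/4·7.953456≈2.449287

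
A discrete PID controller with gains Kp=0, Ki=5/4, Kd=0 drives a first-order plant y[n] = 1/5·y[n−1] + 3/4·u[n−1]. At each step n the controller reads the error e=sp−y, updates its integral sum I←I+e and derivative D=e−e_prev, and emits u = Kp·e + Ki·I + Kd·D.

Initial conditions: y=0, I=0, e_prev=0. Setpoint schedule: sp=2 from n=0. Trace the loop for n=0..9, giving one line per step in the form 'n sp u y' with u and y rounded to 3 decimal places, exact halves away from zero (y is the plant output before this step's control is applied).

(exact arithmetic carried between steps; '≈' marks a value shown rounded to 6 d.p. or computed from one; I and e_prev carry over from the previous line; the table rounds u and y to 3 d.p., halves away from zero)
n=0: y=0, sp=2, e=sp−y=2; I=2, D=e−e_prev=2; u=0·2+5/4·2+0·2=2.5; next y=1/5·0+3/4·2.5=1.875
n=1: y=1.875, sp=2, e=sp−y=0.125; I=2.125, D=e−e_prev=-1.875; u=0·0.125+5/4·2.125+0·(-1.875)=2.65625; next y=1/5·1.875+3/4·2.65625≈2.367188
n=2: y≈2.367188, sp=2, e=sp−y≈-0.367188; I≈1.757813, D=e−e_prev≈-0.492188; u=0·(-0.367188)+5/4·1.757813+0·(-0.492188)≈2.197266; next y=1/5·2.367188+3/4·2.197266≈2.121387
n=3: y≈2.121387, sp=2, e=sp−y≈-0.121387; I≈1.636426, D=e−e_prev≈0.245801; u=0·(-0.121387)+5/4·1.636426+0·0.245801≈2.045532; next y=1/5·2.121387+3/4·2.045532≈1.958427
n=4: y≈1.958427, sp=2, e=sp−y≈0.041573; I≈1.677999, D=e−e_prev≈0.162960; u=0·0.041573+5/4·1.677999+0·0.162960≈2.097499; next y=1/5·1.958427+3/4·2.097499≈1.964810
n=5: y≈1.964810, sp=2, e=sp−y≈0.035190; I≈1.713190, D=e−e_prev≈-0.006383; u=0·0.035190+5/4·1.713190+0·(-0.006383)≈2.141487; next y=1/5·1.964810+3/4·2.141487≈1.999077
n=6: y≈1.999077, sp=2, e=sp−y≈0.000923; I≈1.714112, D=e−e_prev≈-0.034268; u=0·0.000923+5/4·1.714112+0·(-0.034268)≈2.142641; next y=1/5·1.999077+3/4·2.142641≈2.006796
n=7: y≈2.006796, sp=2, e=sp−y≈-0.006796; I≈1.707317, D=e−e_prev≈-0.007719; u=0·(-0.006796)+5/4·1.707317+0·(-0.007719)≈2.134146; next y=1/5·2.006796+3/4·2.134146≈2.001968
n=8: y≈2.001968, sp=2, e=sp−y≈-0.001968; I≈1.705348, D=e−e_prev≈0.004827; u=0·(-0.001968)+5/4·1.705348+0·0.004827≈2.131685; next y=1/5·2.001968+3/4·2.131685≈1.999158
n=9: y≈1.999158, sp=2, e=sp−y≈0.000842; I≈1.706191, D=e−e_prev≈0.002811; u=0·0.000842+5/4·1.706191+0·0.002811≈2.132738; next y=1/5·1.999158+3/4·2.132738≈1.999385

0 2 2.500 0.000
1 2 2.656 1.875
2 2 2.197 2.367
3 2 2.046 2.121
4 2 2.097 1.958
5 2 2.141 1.965
6 2 2.143 1.999
7 2 2.134 2.007
8 2 2.132 2.002
9 2 2.133 1.999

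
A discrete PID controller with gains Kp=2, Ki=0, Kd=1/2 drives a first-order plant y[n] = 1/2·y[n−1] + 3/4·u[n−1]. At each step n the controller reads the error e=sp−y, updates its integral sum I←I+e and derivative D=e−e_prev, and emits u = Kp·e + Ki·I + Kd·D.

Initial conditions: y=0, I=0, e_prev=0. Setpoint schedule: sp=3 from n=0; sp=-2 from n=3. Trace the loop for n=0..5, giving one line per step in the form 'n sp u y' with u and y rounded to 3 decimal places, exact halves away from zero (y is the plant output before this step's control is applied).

0 3 7.500 0.000
1 3 -8.063 5.625
2 3 16.898 -3.234
3 -2 -35.759 11.057
4 -2 54.755 -21.291
5 -2 -90.698 30.421

(exact arithmetic carried between steps; '≈' marks a value shown rounded to 6 d.p. or computed from one; I and e_prev carry over from the previous line; the table rounds u and y to 3 d.p., halves away from zero)
n=0: y=0, sp=3, e=sp−y=3; I=3, D=e−e_prev=3; u=2·3+0·3+1/2·3=7.5; next y=1/2·0+3/4·7.5=5.625
n=1: y=5.625, sp=3, e=sp−y=-2.625; I=0.375, D=e−e_prev=-5.625; u=2·(-2.625)+0·0.375+1/2·(-5.625)=-8.0625; next y=1/2·5.625+3/4·(-8.0625)=-3.234375
n=2: y=-3.234375, sp=3, e=sp−y=6.234375; I=6.609375, D=e−e_prev=8.859375; u=2·6.234375+0·6.609375+1/2·8.859375≈16.898438; next y=1/2·(-3.234375)+3/4·16.898438≈11.056641
n=3: y≈11.056641, sp=-2, e=sp−y≈-13.056641; I≈-6.447266, D=e−e_prev≈-19.291016; u=2·(-13.056641)+0·(-6.447266)+1/2·(-19.291016)≈-35.758789; next y=1/2·11.056641+3/4·(-35.758789)≈-21.290771
n=4: y≈-21.290771, sp=-2, e=sp−y≈19.290771; I≈12.843506, D=e−e_prev≈32.347412; u=2·19.290771+0·12.843506+1/2·32.347412≈54.755249; next y=1/2·(-21.290771)+3/4·54.755249≈30.421051
n=5: y≈30.421051, sp=-2, e=sp−y≈-32.421051; I≈-19.577545, D=e−e_prev≈-51.711823; u=2·(-32.421051)+0·(-19.577545)+1/2·(-51.711823)≈-90.698013; next y=1/2·30.421051+3/4·(-90.698013)≈-52.812984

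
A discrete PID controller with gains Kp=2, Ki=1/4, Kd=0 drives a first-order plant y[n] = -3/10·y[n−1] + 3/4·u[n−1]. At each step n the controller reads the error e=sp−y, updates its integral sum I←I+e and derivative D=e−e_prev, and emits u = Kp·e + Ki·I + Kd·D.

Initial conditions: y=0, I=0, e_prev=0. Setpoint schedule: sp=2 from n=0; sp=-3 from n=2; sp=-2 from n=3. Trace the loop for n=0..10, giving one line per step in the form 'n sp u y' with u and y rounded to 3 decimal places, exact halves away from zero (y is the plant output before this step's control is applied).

0 2 4.500 0.000
1 2 -2.594 3.375
2 -3 0.061 -2.958
3 -2 -6.454 0.933
4 -2 6.434 -5.121
5 -2 -18.621 6.362
6 -2 29.320 -15.875
7 -2 -63.122 26.752
8 -2 114.458 -55.367
9 -2 -227.297 102.454
10 -2 429.831 -201.209

(exact arithmetic carried between steps; '≈' marks a value shown rounded to 6 d.p. or computed from one; I and e_prev carry over from the previous line; the table rounds u and y to 3 d.p., halves away from zero)
n=0: y=0, sp=2, e=sp−y=2; I=2, D=e−e_prev=2; u=2·2+1/4·2+0·2=4.5; next y=-3/10·0+3/4·4.5=3.375
n=1: y=3.375, sp=2, e=sp−y=-1.375; I=0.625, D=e−e_prev=-3.375; u=2·(-1.375)+1/4·0.625+0·(-3.375)=-2.59375; next y=-3/10·3.375+3/4·(-2.59375)≈-2.957813
n=2: y≈-2.957813, sp=-3, e=sp−y≈-0.042188; I≈0.582813, D=e−e_prev≈1.332813; u=2·(-0.042188)+1/4·0.582813+0·1.332813≈0.061328; next y=-3/10·(-2.957813)+3/4·0.061328≈0.933340
n=3: y≈0.933340, sp=-2, e=sp−y≈-2.933340; I≈-2.350527, D=e−e_prev≈-2.891152; u=2·(-2.933340)+1/4·(-2.350527)+0·(-2.891152)≈-6.454312; next y=-3/10·0.933340+3/4·(-6.454312)≈-5.120736
n=4: y≈-5.120736, sp=-2, e=sp−y≈3.120736; I≈0.770208, D=e−e_prev≈6.054075; u=2·3.120736+1/4·0.770208+0·6.054075≈6.434023; next y=-3/10·(-5.120736)+3/4·6.434023≈6.361738
n=5: y≈6.361738, sp=-2, e=sp−y≈-8.361738; I≈-7.591530, D=e−e_prev≈-11.482474; u=2·(-8.361738)+1/4·(-7.591530)+0·(-11.482474)≈-18.621359; next y=-3/10·6.361738+3/4·(-18.621359)≈-15.874540
n=6: y≈-15.874540, sp=-2, e=sp−y≈13.874540; I≈6.283011, D=e−e_prev≈22.236279; u=2·13.874540+1/4·6.283011+0·22.236279≈29.319834; next y=-3/10·(-15.874540)+3/4·29.319834≈26.752237
n=7: y≈26.752237, sp=-2, e=sp−y≈-28.752237; I≈-22.469227, D=e−e_prev≈-42.626778; u=2·(-28.752237)+1/4·(-22.469227)+0·(-42.626778)≈-63.121781; next y=-3/10·26.752237+3/4·(-63.121781)≈-55.367007
n=8: y≈-55.367007, sp=-2, e=sp−y≈53.367007; I≈30.897780, D=e−e_prev≈82.119245; u=2·53.367007+1/4·30.897780+0·82.119245≈114.458460; next y=-3/10·(-55.367007)+3/4·114.458460≈102.453947
n=9: y≈102.453947, sp=-2, e=sp−y≈-104.453947; I≈-73.556166, D=e−e_prev≈-157.820954; u=2·(-104.453947)+1/4·(-73.556166)+0·(-157.820954)≈-227.296935; next y=-3/10·102.453947+3/4·(-227.296935)≈-201.208885
n=10: y≈-201.208885, sp=-2, e=sp−y≈199.208885; I≈125.652719, D=e−e_prev≈303.662832; u=2·199.208885+1/4·125.652719+0·303.662832≈429.830951; next y=-3/10·(-201.208885)+3/4·429.830951≈382.735879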